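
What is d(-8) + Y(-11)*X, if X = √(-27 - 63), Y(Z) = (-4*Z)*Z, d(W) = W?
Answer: -8 - 1452*I*√10 ≈ -8.0 - 4591.6*I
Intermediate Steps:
Y(Z) = -4*Z²
X = 3*I*√10 (X = √(-90) = 3*I*√10 ≈ 9.4868*I)
d(-8) + Y(-11)*X = -8 + (-4*(-11)²)*(3*I*√10) = -8 + (-4*121)*(3*I*√10) = -8 - 1452*I*√10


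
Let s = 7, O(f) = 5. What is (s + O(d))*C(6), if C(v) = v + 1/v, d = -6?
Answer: 74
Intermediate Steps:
(s + O(d))*C(6) = (7 + 5)*(6 + 1/6) = 12*(6 + ⅙) = 12*(37/6) = 74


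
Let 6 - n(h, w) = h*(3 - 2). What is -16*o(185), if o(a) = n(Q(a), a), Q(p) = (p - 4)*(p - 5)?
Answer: 521184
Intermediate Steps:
Q(p) = (-5 + p)*(-4 + p) (Q(p) = (-4 + p)*(-5 + p) = (-5 + p)*(-4 + p))
n(h, w) = 6 - h (n(h, w) = 6 - h*(3 - 2) = 6 - h)
o(a) = -14 - a**2 + 9*a (o(a) = 6 - (20 + a**2 - 9*a) = 6 + (-20 - a**2 + 9*a) = -14 - a**2 + 9*a)
-16*o(185) = -16*(-14 - 1*185**2 + 9*185) = -16*(-14 - 1*34225 + 1665) = -16*(-14 - 34225 + 1665) = -16*(-32574) = 521184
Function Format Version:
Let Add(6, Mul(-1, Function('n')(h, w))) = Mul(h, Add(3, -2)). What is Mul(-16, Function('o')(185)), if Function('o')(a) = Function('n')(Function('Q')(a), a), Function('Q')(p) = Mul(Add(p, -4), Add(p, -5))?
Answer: 521184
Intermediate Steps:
Function('Q')(p) = Mul(Add(-5, p), Add(-4, p)) (Function('Q')(p) = Mul(Add(-4, p), Add(-5, p)) = Mul(Add(-5, p), Add(-4, p)))
Function('n')(h, w) = Add(6, Mul(-1, h)) (Function('n')(h, w) = Add(6, Mul(-1, Mul(h, Add(3, -2)))) = Add(6, Mul(-1, Mul(h, 1))) = Add(6, Mul(-1, h)))
Function('o')(a) = Add(-14, Mul(-1, Pow(a, 2)), Mul(9, a)) (Function('o')(a) = Add(6, Mul(-1, Add(20, Pow(a, 2), Mul(-9, a)))) = Add(6, Add(-20, Mul(-1, Pow(a, 2)), Mul(9, a))) = Add(-14, Mul(-1, Pow(a, 2)), Mul(9, a)))
Mul(-16, Function('o')(185)) = Mul(-16, Add(-14, Mul(-1, Pow(185, 2)), Mul(9, 185))) = Mul(-16, Add(-14, Mul(-1, 34225), 1665)) = Mul(-16, Add(-14, -34225, 1665)) = Mul(-16, -32574) = 521184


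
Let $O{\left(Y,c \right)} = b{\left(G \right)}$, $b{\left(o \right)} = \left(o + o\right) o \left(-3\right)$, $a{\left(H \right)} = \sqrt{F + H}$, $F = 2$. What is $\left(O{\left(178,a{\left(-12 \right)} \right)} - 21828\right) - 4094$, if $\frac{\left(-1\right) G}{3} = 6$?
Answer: $-27866$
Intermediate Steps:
$G = -18$ ($G = \left(-3\right) 6 = -18$)
$a{\left(H \right)} = \sqrt{2 + H}$
$b{\left(o \right)} = - 6 o^{2}$ ($b{\left(o \right)} = 2 o o \left(-3\right) = 2 o^{2} \left(-3\right) = - 6 o^{2}$)
$O{\left(Y,c \right)} = -1944$ ($O{\left(Y,c \right)} = - 6 \left(-18\right)^{2} = \left(-6\right) 324 = -1944$)
$\left(O{\left(178,a{\left(-12 \right)} \right)} - 21828\right) - 4094 = \left(-1944 - 21828\right) - 4094 = -23772 - 4094 = -27866$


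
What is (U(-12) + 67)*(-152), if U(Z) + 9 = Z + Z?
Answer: -5168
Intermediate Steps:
U(Z) = -9 + 2*Z (U(Z) = -9 + (Z + Z) = -9 + 2*Z)
(U(-12) + 67)*(-152) = ((-9 + 2*(-12)) + 67)*(-152) = ((-9 - 24) + 67)*(-152) = (-33 + 67)*(-152) = 34*(-152) = -5168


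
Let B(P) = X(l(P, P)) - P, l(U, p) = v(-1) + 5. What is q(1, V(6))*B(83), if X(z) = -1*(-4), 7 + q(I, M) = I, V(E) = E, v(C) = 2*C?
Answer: 474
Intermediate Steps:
q(I, M) = -7 + I
l(U, p) = 3 (l(U, p) = 2*(-1) + 5 = -2 + 5 = 3)
X(z) = 4
B(P) = 4 - P
q(1, V(6))*B(83) = (-7 + 1)*(4 - 1*83) = -6*(4 - 83) = -6*(-79) = 474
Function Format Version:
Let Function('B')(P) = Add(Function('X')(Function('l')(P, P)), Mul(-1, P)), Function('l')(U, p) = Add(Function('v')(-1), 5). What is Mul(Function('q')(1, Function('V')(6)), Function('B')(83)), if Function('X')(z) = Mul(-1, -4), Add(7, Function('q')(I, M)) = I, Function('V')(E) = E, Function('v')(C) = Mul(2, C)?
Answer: 474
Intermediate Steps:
Function('q')(I, M) = Add(-7, I)
Function('l')(U, p) = 3 (Function('l')(U, p) = Add(Mul(2, -1), 5) = Add(-2, 5) = 3)
Function('X')(z) = 4
Function('B')(P) = Add(4, Mul(-1, P))
Mul(Function('q')(1, Function('V')(6)), Function('B')(83)) = Mul(Add(-7, 1), Add(4, Mul(-1, 83))) = Mul(-6, Add(4, -83)) = Mul(-6, -79) = 474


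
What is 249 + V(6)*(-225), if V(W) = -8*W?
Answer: 11049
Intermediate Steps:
249 + V(6)*(-225) = 249 - 8*6*(-225) = 249 - 48*(-225) = 249 + 10800 = 11049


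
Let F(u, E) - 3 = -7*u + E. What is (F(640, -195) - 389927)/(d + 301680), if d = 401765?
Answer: -394599/703445 ≈ -0.56095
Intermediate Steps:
F(u, E) = 3 + E - 7*u (F(u, E) = 3 + (-7*u + E) = 3 + (E - 7*u) = 3 + E - 7*u)
(F(640, -195) - 389927)/(d + 301680) = ((3 - 195 - 7*640) - 389927)/(401765 + 301680) = ((3 - 195 - 4480) - 389927)/703445 = (-4672 - 389927)*(1/703445) = -394599*1/703445 = -394599/703445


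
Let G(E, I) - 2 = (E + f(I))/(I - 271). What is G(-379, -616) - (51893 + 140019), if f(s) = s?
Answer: -170223175/887 ≈ -1.9191e+5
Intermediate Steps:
G(E, I) = 2 + (E + I)/(-271 + I) (G(E, I) = 2 + (E + I)/(I - 271) = 2 + (E + I)/(-271 + I))
G(-379, -616) - (51893 + 140019) = (-542 - 379 + 3*(-616))/(-271 - 616) - (51893 + 140019) = (-542 - 379 - 1848)/(-887) - 1*191912 = -1/887*(-2769) - 191912 = 2769/887 - 191912 = -170223175/887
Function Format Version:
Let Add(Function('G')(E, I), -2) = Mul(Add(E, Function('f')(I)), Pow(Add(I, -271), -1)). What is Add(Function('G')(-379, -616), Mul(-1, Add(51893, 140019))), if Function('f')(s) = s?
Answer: Rational(-170223175, 887) ≈ -1.9191e+5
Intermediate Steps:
Function('G')(E, I) = Add(2, Mul(Pow(Add(-271, I), -1), Add(E, I))) (Function('G')(E, I) = Add(2, Mul(Add(E, I), Pow(Add(I, -271), -1))) = Add(2, Mul(Add(E, I), Pow(Add(-271, I), -1))) = Add(2, Mul(Pow(Add(-271, I), -1), Add(E, I))))
Add(Function('G')(-379, -616), Mul(-1, Add(51893, 140019))) = Add(Mul(Pow(Add(-271, -616), -1), Add(-542, -379, Mul(3, -616))), Mul(-1, Add(51893, 140019))) = Add(Mul(Pow(-887, -1), Add(-542, -379, -1848)), Mul(-1, 191912)) = Add(Mul(Rational(-1, 887), -2769), -191912) = Add(Rational(2769, 887), -191912) = Rational(-170223175, 887)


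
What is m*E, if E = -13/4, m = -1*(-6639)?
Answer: -86307/4 ≈ -21577.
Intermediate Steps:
m = 6639
E = -13/4 ≈ -3.2500
m*E = 6639*(-13/4) = -86307/4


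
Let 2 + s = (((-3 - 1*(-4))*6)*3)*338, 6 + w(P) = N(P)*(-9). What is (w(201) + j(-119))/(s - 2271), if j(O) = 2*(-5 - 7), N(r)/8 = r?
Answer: -14502/3811 ≈ -3.8053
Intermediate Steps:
N(r) = 8*r
w(P) = -6 - 72*P (w(P) = -6 + (8*P)*(-9) = -6 - 72*P)
s = 6082 (s = -2 + (((-3 - 1*(-4))*6)*3)*338 = -2 + (((-3 + 4)*6)*3)*338 = -2 + ((1*6)*3)*338 = -2 + (6*3)*338 = -2 + 18*338 = -2 + 6084 = 6082)
j(O) = -24 (j(O) = 2*(-12) = -24)
(w(201) + j(-119))/(s - 2271) = ((-6 - 72*201) - 24)/(6082 - 2271) = ((-6 - 14472) - 24)/3811 = (-14478 - 24)*(1/3811) = -14502*1/3811 = -14502/3811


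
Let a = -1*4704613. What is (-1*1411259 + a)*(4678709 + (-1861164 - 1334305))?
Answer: -9071305985280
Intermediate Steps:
a = -4704613
(-1*1411259 + a)*(4678709 + (-1861164 - 1334305)) = (-1*1411259 - 4704613)*(4678709 + (-1861164 - 1334305)) = (-1411259 - 4704613)*(4678709 - 3195469) = -6115872*1483240 = -9071305985280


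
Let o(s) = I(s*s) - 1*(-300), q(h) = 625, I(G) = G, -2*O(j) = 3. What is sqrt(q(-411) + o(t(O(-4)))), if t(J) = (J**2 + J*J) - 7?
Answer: 5*sqrt(149)/2 ≈ 30.516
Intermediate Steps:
O(j) = -3/2 (O(j) = -1/2*3 = -3/2)
t(J) = -7 + 2*J**2 (t(J) = (J**2 + J**2) - 7 = 2*J**2 - 7 = -7 + 2*J**2)
o(s) = 300 + s**2 (o(s) = s*s - 1*(-300) = s**2 + 300 = 300 + s**2)
sqrt(q(-411) + o(t(O(-4)))) = sqrt(625 + (300 + (-7 + 2*(-3/2)**2)**2)) = sqrt(625 + (300 + (-7 + 2*(9/4))**2)) = sqrt(625 + (300 + (-7 + 9/2)**2)) = sqrt(625 + (300 + (-5/2)**2)) = sqrt(625 + (300 + 25/4)) = sqrt(625 + 1225/4) = sqrt(3725/4) = 5*sqrt(149)/2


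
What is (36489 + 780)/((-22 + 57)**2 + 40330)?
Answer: 37269/41555 ≈ 0.89686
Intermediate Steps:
(36489 + 780)/((-22 + 57)**2 + 40330) = 37269/(35**2 + 40330) = 37269/(1225 + 40330) = 37269/41555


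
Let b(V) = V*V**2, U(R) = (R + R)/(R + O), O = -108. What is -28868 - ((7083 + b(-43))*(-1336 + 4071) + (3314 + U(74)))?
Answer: 3366806860/17 ≈ 1.9805e+8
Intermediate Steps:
U(R) = 2*R/(-108 + R) (U(R) = (R + R)/(R - 108) = (2*R)/(-108 + R) = 2*R/(-108 + R))
b(V) = V**3
-28868 - ((7083 + b(-43))*(-1336 + 4071) + (3314 + U(74))) = -28868 - ((7083 + (-43)**3)*(-1336 + 4071) + (3314 + 2*74/(-108 + 74))) = -28868 - ((7083 - 79507)*2735 + (3314 + 2*74/(-34))) = -28868 - (-72424*2735 + (3314 + 2*74*(-1/34))) = -28868 - (-198079640 + (3314 - 74/17)) = -28868 - (-198079640 + 56264/17) = -28868 - 1*(-3367297616/17) = -28868 + 3367297616/17 = 3366806860/17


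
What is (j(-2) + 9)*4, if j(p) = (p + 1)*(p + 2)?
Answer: 36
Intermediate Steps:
j(p) = (1 + p)*(2 + p)
(j(-2) + 9)*4 = ((2 + (-2)**2 + 3*(-2)) + 9)*4 = ((2 + 4 - 6) + 9)*4 = (0 + 9)*4 = 9*4 = 36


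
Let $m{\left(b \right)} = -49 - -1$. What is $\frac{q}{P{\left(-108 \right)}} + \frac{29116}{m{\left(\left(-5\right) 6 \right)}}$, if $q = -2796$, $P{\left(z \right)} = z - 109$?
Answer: $- \frac{1545991}{2604} \approx -593.7$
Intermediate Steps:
$P{\left(z \right)} = -109 + z$
$m{\left(b \right)} = -48$ ($m{\left(b \right)} = -49 + 1 = -48$)
$\frac{q}{P{\left(-108 \right)}} + \frac{29116}{m{\left(\left(-5\right) 6 \right)}} = - \frac{2796}{-109 - 108} + \frac{29116}{-48} = - \frac{2796}{-217} + 29116 \left(- \frac{1}{48}\right) = \left(-2796\right) \left(- \frac{1}{217}\right) - \frac{7279}{12} = \frac{2796}{217} - \frac{7279}{12} = - \frac{1545991}{2604}$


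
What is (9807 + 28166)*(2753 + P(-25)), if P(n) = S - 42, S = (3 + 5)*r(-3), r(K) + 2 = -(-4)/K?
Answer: 305796569/3 ≈ 1.0193e+8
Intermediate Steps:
r(K) = -2 + 4/K (r(K) = -2 - (-4)/K = -2 + 4/K)
S = -80/3 (S = (3 + 5)*(-2 + 4/(-3)) = 8*(-2 + 4*(-1/3)) = 8*(-2 - 4/3) = 8*(-10/3) = -80/3 ≈ -26.667)
P(n) = -206/3 (P(n) = -80/3 - 42 = -206/3)
(9807 + 28166)*(2753 + P(-25)) = (9807 + 28166)*(2753 - 206/3) = 37973*(8053/3) = 305796569/3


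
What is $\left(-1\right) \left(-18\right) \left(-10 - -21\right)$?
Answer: $198$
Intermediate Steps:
$\left(-1\right) \left(-18\right) \left(-10 - -21\right) = 18 \left(-10 + 21\right) = 18 \cdot 11 = 198$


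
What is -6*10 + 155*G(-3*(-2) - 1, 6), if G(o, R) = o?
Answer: 715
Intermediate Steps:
-6*10 + 155*G(-3*(-2) - 1, 6) = -6*10 + 155*(-3*(-2) - 1) = -60 + 155*(6 - 1) = -60 + 155*5 = -60 + 775 = 715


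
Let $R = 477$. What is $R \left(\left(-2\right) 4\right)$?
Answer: $-3816$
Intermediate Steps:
$R \left(\left(-2\right) 4\right) = 477 \left(\left(-2\right) 4\right) = 477 \left(-8\right) = -3816$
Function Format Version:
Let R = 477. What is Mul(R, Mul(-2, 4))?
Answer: -3816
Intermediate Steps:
Mul(R, Mul(-2, 4)) = Mul(477, Mul(-2, 4)) = Mul(477, -8) = -3816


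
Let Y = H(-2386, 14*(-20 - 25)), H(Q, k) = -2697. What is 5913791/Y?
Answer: -5913791/2697 ≈ -2192.7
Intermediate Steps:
Y = -2697
5913791/Y = 5913791/(-2697) = 5913791*(-1/2697) = -5913791/2697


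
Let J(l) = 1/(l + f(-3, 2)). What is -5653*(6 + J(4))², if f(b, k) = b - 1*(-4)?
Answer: -5432533/25 ≈ -2.1730e+5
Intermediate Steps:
f(b, k) = 4 + b (f(b, k) = b + 4 = 4 + b)
J(l) = 1/(1 + l) (J(l) = 1/(l + (4 - 3)) = 1/(l + 1) = 1/(1 + l))
-5653*(6 + J(4))² = -5653*(6 + 1/(1 + 4))² = -5653*(6 + 1/5)² = -5653*(6 + ⅕)² = -5653*(31/5)² = -5653*961/25 = -5432533/25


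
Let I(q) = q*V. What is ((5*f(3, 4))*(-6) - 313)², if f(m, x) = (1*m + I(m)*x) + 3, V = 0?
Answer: 243049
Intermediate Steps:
I(q) = 0 (I(q) = q*0 = 0)
f(m, x) = 3 + m (f(m, x) = (1*m + 0*x) + 3 = (m + 0) + 3 = m + 3 = 3 + m)
((5*f(3, 4))*(-6) - 313)² = ((5*(3 + 3))*(-6) - 313)² = ((5*6)*(-6) - 313)² = (30*(-6) - 313)² = (-180 - 313)² = (-493)² = 243049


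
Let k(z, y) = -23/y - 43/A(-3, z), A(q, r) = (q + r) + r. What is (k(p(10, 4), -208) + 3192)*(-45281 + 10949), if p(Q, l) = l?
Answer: -28417034133/260 ≈ -1.0930e+8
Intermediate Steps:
A(q, r) = q + 2*r
k(z, y) = -43/(-3 + 2*z) - 23/y (k(z, y) = -23/y - 43/(-3 + 2*z) = -43/(-3 + 2*z) - 23/y)
(k(p(10, 4), -208) + 3192)*(-45281 + 10949) = ((69 - 46*4 - 43*(-208))/((-208)*(-3 + 2*4)) + 3192)*(-45281 + 10949) = (-(69 - 184 + 8944)/(208*(-3 + 8)) + 3192)*(-34332) = (-1/208*8829/5 + 3192)*(-34332) = (-1/208*1/5*8829 + 3192)*(-34332) = (-8829/1040 + 3192)*(-34332) = (3310851/1040)*(-34332) = -28417034133/260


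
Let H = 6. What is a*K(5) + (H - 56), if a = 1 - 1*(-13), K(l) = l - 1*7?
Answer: -78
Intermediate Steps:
K(l) = -7 + l (K(l) = l - 7 = -7 + l)
a = 14 (a = 1 + 13 = 14)
a*K(5) + (H - 56) = 14*(-7 + 5) + (6 - 56) = 14*(-2) - 50 = -28 - 50 = -78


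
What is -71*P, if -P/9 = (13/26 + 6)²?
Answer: 107991/4 ≈ 26998.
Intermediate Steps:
P = -1521/4 (P = -9*(13/26 + 6)² = -9*(13*(1/26) + 6)² = -9*(½ + 6)² = -9*(13/2)² = -9*169/4 = -1521/4 ≈ -380.25)
-71*P = -71*(-1521/4) = 107991/4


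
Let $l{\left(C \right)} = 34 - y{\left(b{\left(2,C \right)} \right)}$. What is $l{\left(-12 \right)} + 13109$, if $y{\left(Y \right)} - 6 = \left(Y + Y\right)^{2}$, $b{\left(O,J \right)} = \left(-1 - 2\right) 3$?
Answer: $12813$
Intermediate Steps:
$b{\left(O,J \right)} = -9$ ($b{\left(O,J \right)} = \left(-3\right) 3 = -9$)
$y{\left(Y \right)} = 6 + 4 Y^{2}$ ($y{\left(Y \right)} = 6 + \left(Y + Y\right)^{2} = 6 + \left(2 Y\right)^{2} = 6 + 4 Y^{2}$)
$l{\left(C \right)} = -296$ ($l{\left(C \right)} = 34 - \left(6 + 4 \left(-9\right)^{2}\right) = 34 - \left(6 + 4 \cdot 81\right) = 34 - \left(6 + 324\right) = 34 - 330 = -296$)
$l{\left(-12 \right)} + 13109 = -296 + 13109 = 12813$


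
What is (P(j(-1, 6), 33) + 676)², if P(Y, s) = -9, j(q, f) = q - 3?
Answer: 444889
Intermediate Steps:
j(q, f) = -3 + q
(P(j(-1, 6), 33) + 676)² = (-9 + 676)² = 667² = 444889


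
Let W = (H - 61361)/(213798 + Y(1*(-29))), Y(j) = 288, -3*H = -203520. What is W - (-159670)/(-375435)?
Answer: -68281007/172850274 ≈ -0.39503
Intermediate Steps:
H = 67840 (H = -1/3*(-203520) = 67840)
W = 209/6906 (W = (67840 - 61361)/(213798 + 288) = 6479/214086 = 6479*(1/214086) = 209/6906 ≈ 0.030264)
W - (-159670)/(-375435) = 209/6906 - (-159670)/(-375435) = 209/6906 - (-159670)*(-1)/375435 = 209/6906 - 1*31934/75087 = 209/6906 - 31934/75087 = -68281007/172850274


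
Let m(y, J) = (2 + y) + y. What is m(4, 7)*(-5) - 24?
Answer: -74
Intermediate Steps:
m(y, J) = 2 + 2*y
m(4, 7)*(-5) - 24 = (2 + 2*4)*(-5) - 24 = (2 + 8)*(-5) - 24 = 10*(-5) - 24 = -50 - 24 = -74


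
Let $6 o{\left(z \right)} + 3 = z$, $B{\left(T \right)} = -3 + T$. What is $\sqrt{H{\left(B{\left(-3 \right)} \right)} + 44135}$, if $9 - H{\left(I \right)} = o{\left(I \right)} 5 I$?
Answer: $\sqrt{44099} \approx 210.0$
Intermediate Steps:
$o{\left(z \right)} = - \frac{1}{2} + \frac{z}{6}$
$H{\left(I \right)} = 9 - I \left(- \frac{5}{2} + \frac{5 I}{6}\right)$ ($H{\left(I \right)} = 9 - \left(- \frac{1}{2} + \frac{I}{6}\right) 5 I = 9 - \left(- \frac{5}{2} + \frac{5 I}{6}\right) I = 9 - I \left(- \frac{5}{2} + \frac{5 I}{6}\right)$)
$\sqrt{H{\left(B{\left(-3 \right)} \right)} + 44135} = \sqrt{\left(9 - \frac{5 \left(-3 - 3\right) \left(-3 - 6\right)}{6}\right) + 44135} = \sqrt{\left(9 - - 5 \left(-3 - 6\right)\right) + 44135} = \sqrt{\left(9 - \left(-5\right) \left(-9\right)\right) + 44135} = \sqrt{\left(9 - 45\right) + 44135} = \sqrt{-36 + 44135} = \sqrt{44099}$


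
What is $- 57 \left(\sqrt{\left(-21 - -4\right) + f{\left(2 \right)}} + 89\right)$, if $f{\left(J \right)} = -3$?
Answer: $-5073 - 114 i \sqrt{5} \approx -5073.0 - 254.91 i$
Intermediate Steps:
$- 57 \left(\sqrt{\left(-21 - -4\right) + f{\left(2 \right)}} + 89\right) = - 57 \left(\sqrt{\left(-21 - -4\right) - 3} + 89\right) = - 57 \left(\sqrt{\left(-21 + 4\right) - 3} + 89\right) = - 57 \left(\sqrt{-17 - 3} + 89\right) = - 57 \left(\sqrt{-20} + 89\right) = - 57 \left(2 i \sqrt{5} + 89\right) = - 57 \left(89 + 2 i \sqrt{5}\right) = -5073 - 114 i \sqrt{5}$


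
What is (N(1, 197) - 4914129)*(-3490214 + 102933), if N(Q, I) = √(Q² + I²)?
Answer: 16645535793249 - 3387281*√38810 ≈ 1.6645e+13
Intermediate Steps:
N(Q, I) = √(I² + Q²)
(N(1, 197) - 4914129)*(-3490214 + 102933) = (√(197² + 1²) - 4914129)*(-3490214 + 102933) = (√(38809 + 1) - 4914129)*(-3387281) = (√38810 - 4914129)*(-3387281) = (-4914129 + √38810)*(-3387281) = 16645535793249 - 3387281*√38810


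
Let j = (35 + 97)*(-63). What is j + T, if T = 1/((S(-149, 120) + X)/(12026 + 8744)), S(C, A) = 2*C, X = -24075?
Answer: -202706638/24373 ≈ -8316.8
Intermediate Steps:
j = -8316 (j = 132*(-63) = -8316)
T = -20770/24373 (T = 1/((2*(-149) - 24075)/(12026 + 8744)) = 1/((-298 - 24075)/20770) = 1/(-24373*1/20770) = 1/(-24373/20770) = -20770/24373 ≈ -0.85217)
j + T = -8316 - 20770/24373 = -202706638/24373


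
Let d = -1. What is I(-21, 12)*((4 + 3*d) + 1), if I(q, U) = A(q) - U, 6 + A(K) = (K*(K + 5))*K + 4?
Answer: -14140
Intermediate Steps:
A(K) = -2 + K**2*(5 + K) (A(K) = -6 + ((K*(K + 5))*K + 4) = -6 + ((K*(5 + K))*K + 4) = -6 + (K**2*(5 + K) + 4) = -6 + (4 + K**2*(5 + K)) = -2 + K**2*(5 + K))
I(q, U) = -2 + q**3 - U + 5*q**2 (I(q, U) = (-2 + q**3 + 5*q**2) - U = -2 + q**3 - U + 5*q**2)
I(-21, 12)*((4 + 3*d) + 1) = (-2 + (-21)**3 - 1*12 + 5*(-21)**2)*((4 + 3*(-1)) + 1) = (-2 - 9261 - 12 + 5*441)*((4 - 3) + 1) = (-2 - 9261 - 12 + 2205)*(1 + 1) = -7070*2 = -14140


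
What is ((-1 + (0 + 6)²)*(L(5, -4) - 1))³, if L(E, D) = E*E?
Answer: 592704000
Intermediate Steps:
L(E, D) = E²
((-1 + (0 + 6)²)*(L(5, -4) - 1))³ = ((-1 + (0 + 6)²)*(5² - 1))³ = ((-1 + 6²)*(25 - 1))³ = ((-1 + 36)*24)³ = (35*24)³ = 840³ = 592704000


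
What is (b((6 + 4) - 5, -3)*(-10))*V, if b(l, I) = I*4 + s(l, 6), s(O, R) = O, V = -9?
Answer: -630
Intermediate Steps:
b(l, I) = l + 4*I (b(l, I) = I*4 + l = 4*I + l = l + 4*I)
(b((6 + 4) - 5, -3)*(-10))*V = ((((6 + 4) - 5) + 4*(-3))*(-10))*(-9) = (((10 - 5) - 12)*(-10))*(-9) = ((5 - 12)*(-10))*(-9) = -7*(-10)*(-9) = 70*(-9) = -630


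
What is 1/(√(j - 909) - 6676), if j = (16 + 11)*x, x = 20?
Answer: -6676/44569345 - 3*I*√41/44569345 ≈ -0.00014979 - 4.31e-7*I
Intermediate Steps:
j = 540 (j = (16 + 11)*20 = 27*20 = 540)
1/(√(j - 909) - 6676) = 1/(√(540 - 909) - 6676) = 1/(√(-369) - 6676) = 1/(3*I*√41 - 6676) = 1/(-6676 + 3*I*√41)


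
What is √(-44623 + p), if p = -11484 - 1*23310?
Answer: I*√79417 ≈ 281.81*I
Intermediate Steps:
p = -34794 (p = -11484 - 23310 = -34794)
√(-44623 + p) = √(-44623 - 34794) = √(-79417) = I*√79417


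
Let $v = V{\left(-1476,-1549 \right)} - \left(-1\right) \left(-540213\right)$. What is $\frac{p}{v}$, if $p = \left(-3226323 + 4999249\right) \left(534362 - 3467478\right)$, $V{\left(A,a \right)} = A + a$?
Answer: $\frac{2600098808708}{271619} \approx 9.5726 \cdot 10^{6}$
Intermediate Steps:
$p = -5200197617416$ ($p = 1772926 \left(-2933116\right) = -5200197617416$)
$v = -543238$ ($v = \left(-1476 - 1549\right) - \left(-1\right) \left(-540213\right) = -3025 - 540213 = -543238$)
$\frac{p}{v} = - \frac{5200197617416}{-543238} = \left(-5200197617416\right) \left(- \frac{1}{543238}\right) = \frac{2600098808708}{271619}$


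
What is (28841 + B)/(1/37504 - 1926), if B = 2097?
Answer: -1160298752/72232703 ≈ -16.063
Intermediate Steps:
(28841 + B)/(1/37504 - 1926) = (28841 + 2097)/(1/37504 - 1926) = 30938/(1/37504 - 1926) = 30938/(-72232703/37504) = 30938*(-37504/72232703) = -1160298752/72232703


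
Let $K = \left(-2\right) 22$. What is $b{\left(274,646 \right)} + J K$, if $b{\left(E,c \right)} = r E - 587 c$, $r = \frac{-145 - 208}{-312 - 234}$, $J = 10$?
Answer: $- \frac{103593905}{273} \approx -3.7947 \cdot 10^{5}$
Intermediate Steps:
$K = -44$
$r = \frac{353}{546}$ ($r = - \frac{353}{-546} = \left(-353\right) \left(- \frac{1}{546}\right) = \frac{353}{546} \approx 0.64652$)
$b{\left(E,c \right)} = - 587 c + \frac{353 E}{546}$ ($b{\left(E,c \right)} = \frac{353 E}{546} - 587 c = - 587 c + \frac{353 E}{546}$)
$b{\left(274,646 \right)} + J K = \left(\left(-587\right) 646 + \frac{353}{546} \cdot 274\right) + 10 \left(-44\right) = \left(-379202 + \frac{48361}{273}\right) - 440 = - \frac{103473785}{273} - 440 = - \frac{103593905}{273}$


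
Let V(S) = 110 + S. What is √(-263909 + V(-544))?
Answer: I*√264343 ≈ 514.14*I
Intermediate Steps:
√(-263909 + V(-544)) = √(-263909 + (110 - 544)) = √(-263909 - 434) = √(-264343) = I*√264343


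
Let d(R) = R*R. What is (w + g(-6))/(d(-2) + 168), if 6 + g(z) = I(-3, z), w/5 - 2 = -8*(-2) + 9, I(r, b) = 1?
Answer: 65/86 ≈ 0.75581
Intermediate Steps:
d(R) = R²
w = 135 (w = 10 + 5*(-8*(-2) + 9) = 10 + 5*(16 + 9) = 10 + 5*25 = 10 + 125 = 135)
g(z) = -5 (g(z) = -6 + 1 = -5)
(w + g(-6))/(d(-2) + 168) = (135 - 5)/((-2)² + 168) = 130/(4 + 168) = 130/172 = 130*(1/172) = 65/86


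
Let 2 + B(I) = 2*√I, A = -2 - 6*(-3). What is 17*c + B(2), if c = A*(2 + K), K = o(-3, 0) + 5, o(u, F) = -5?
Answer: 542 + 2*√2 ≈ 544.83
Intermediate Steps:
K = 0 (K = -5 + 5 = 0)
A = 16 (A = -2 - 1*(-18) = -2 + 18 = 16)
B(I) = -2 + 2*√I
c = 32 (c = 16*(2 + 0) = 16*2 = 32)
17*c + B(2) = 17*32 + (-2 + 2*√2) = 544 + (-2 + 2*√2) = 542 + 2*√2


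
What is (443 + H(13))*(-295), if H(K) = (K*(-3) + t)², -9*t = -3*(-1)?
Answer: -5283745/9 ≈ -5.8708e+5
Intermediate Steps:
t = -⅓ (t = -(-1)*(-1)/3 = -⅑*3 = -⅓ ≈ -0.33333)
H(K) = (-⅓ - 3*K)² (H(K) = (K*(-3) - ⅓)² = (-3*K - ⅓)² = (-⅓ - 3*K)²)
(443 + H(13))*(-295) = (443 + (1 + 9*13)²/9)*(-295) = (443 + (1 + 117)²/9)*(-295) = (443 + (⅑)*118²)*(-295) = (443 + (⅑)*13924)*(-295) = (443 + 13924/9)*(-295) = (17911/9)*(-295) = -5283745/9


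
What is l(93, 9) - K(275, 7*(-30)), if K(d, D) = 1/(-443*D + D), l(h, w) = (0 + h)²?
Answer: 802800179/92820 ≈ 8649.0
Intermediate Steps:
l(h, w) = h²
K(d, D) = -1/(442*D) (K(d, D) = 1/(-442*D) = -1/(442*D))
l(93, 9) - K(275, 7*(-30)) = 93² - (-1)/(442*(7*(-30))) = 8649 - (-1)/(442*(-210)) = 8649 - (-1)*(-1)/(442*210) = 8649 - 1*1/92820 = 8649 - 1/92820 = 802800179/92820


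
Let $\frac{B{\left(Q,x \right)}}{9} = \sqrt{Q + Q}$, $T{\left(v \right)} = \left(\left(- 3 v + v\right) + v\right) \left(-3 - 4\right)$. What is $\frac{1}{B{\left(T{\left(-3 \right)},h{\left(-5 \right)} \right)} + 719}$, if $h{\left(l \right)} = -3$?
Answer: $\frac{719}{520363} - \frac{9 i \sqrt{42}}{520363} \approx 0.0013817 - 0.00011209 i$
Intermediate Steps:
$T{\left(v \right)} = 7 v$ ($T{\left(v \right)} = \left(- 2 v + v\right) \left(-7\right) = - v \left(-7\right) = 7 v$)
$B{\left(Q,x \right)} = 9 \sqrt{2} \sqrt{Q}$ ($B{\left(Q,x \right)} = 9 \sqrt{Q + Q} = 9 \sqrt{2 Q} = 9 \sqrt{2} \sqrt{Q}$)
$\frac{1}{B{\left(T{\left(-3 \right)},h{\left(-5 \right)} \right)} + 719} = \frac{1}{9 \sqrt{2} \sqrt{7 \left(-3\right)} + 719} = \frac{1}{9 \sqrt{2} \sqrt{-21} + 719} = \frac{1}{9 \sqrt{2} i \sqrt{21} + 719} = \frac{1}{9 i \sqrt{42} + 719} = \frac{1}{719 + 9 i \sqrt{42}}$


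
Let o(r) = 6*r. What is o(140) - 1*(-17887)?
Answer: 18727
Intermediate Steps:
o(140) - 1*(-17887) = 6*140 - 1*(-17887) = 840 + 17887 = 18727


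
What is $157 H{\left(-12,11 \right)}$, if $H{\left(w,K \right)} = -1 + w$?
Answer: $-2041$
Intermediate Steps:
$157 H{\left(-12,11 \right)} = 157 \left(-1 - 12\right) = 157 \left(-13\right) = -2041$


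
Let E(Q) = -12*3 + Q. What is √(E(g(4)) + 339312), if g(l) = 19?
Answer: √339295 ≈ 582.49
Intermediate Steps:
E(Q) = -36 + Q
√(E(g(4)) + 339312) = √((-36 + 19) + 339312) = √(-17 + 339312) = √339295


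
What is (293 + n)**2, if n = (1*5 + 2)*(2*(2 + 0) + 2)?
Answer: 112225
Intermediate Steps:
n = 42 (n = (5 + 2)*(2*2 + 2) = 7*(4 + 2) = 7*6 = 42)
(293 + n)**2 = (293 + 42)**2 = 335**2 = 112225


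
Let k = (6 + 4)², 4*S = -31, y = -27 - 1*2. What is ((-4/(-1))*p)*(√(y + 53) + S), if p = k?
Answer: -3100 + 800*√6 ≈ -1140.4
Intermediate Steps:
y = -29 (y = -27 - 2 = -29)
S = -31/4 (S = (¼)*(-31) = -31/4 ≈ -7.7500)
k = 100 (k = 10² = 100)
p = 100
((-4/(-1))*p)*(√(y + 53) + S) = (-4/(-1)*100)*(√(-29 + 53) - 31/4) = (-4*(-1)*100)*(√24 - 31/4) = (4*100)*(2*√6 - 31/4) = 400*(-31/4 + 2*√6) = -3100 + 800*√6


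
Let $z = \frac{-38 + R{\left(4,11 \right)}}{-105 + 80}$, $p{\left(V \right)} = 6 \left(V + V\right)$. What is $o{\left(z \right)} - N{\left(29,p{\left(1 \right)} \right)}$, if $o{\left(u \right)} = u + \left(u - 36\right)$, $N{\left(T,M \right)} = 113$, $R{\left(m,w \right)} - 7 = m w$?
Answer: $- \frac{3751}{25} \approx -150.04$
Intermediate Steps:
$R{\left(m,w \right)} = 7 + m w$
$p{\left(V \right)} = 12 V$ ($p{\left(V \right)} = 6 \cdot 2 V = 12 V$)
$z = - \frac{13}{25}$ ($z = \frac{-38 + \left(7 + 4 \cdot 11\right)}{-105 + 80} = \frac{-38 + \left(7 + 44\right)}{-25} = \left(-38 + 51\right) \left(- \frac{1}{25}\right) = 13 \left(- \frac{1}{25}\right) = - \frac{13}{25} \approx -0.52$)
$o{\left(u \right)} = -36 + 2 u$ ($o{\left(u \right)} = u + \left(-36 + u\right) = -36 + 2 u$)
$o{\left(z \right)} - N{\left(29,p{\left(1 \right)} \right)} = \left(-36 + 2 \left(- \frac{13}{25}\right)\right) - 113 = \left(-36 - \frac{26}{25}\right) - 113 = - \frac{926}{25} - 113 = - \frac{3751}{25}$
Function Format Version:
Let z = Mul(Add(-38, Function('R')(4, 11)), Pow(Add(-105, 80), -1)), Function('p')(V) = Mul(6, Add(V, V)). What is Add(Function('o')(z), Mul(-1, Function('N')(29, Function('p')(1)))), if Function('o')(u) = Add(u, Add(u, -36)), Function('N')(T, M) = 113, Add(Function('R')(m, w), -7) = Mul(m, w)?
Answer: Rational(-3751, 25) ≈ -150.04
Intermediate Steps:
Function('R')(m, w) = Add(7, Mul(m, w))
Function('p')(V) = Mul(12, V) (Function('p')(V) = Mul(6, Mul(2, V)) = Mul(12, V))
z = Rational(-13, 25) (z = Mul(Add(-38, Add(7, Mul(4, 11))), Pow(Add(-105, 80), -1)) = Mul(Add(-38, Add(7, 44)), Pow(-25, -1)) = Mul(Add(-38, 51), Rational(-1, 25)) = Mul(13, Rational(-1, 25)) = Rational(-13, 25) ≈ -0.52000)
Function('o')(u) = Add(-36, Mul(2, u)) (Function('o')(u) = Add(u, Add(-36, u)) = Add(-36, Mul(2, u)))
Add(Function('o')(z), Mul(-1, Function('N')(29, Function('p')(1)))) = Add(Add(-36, Mul(2, Rational(-13, 25))), Mul(-1, 113)) = Add(Add(-36, Rational(-26, 25)), -113) = Add(Rational(-926, 25), -113) = Rational(-3751, 25)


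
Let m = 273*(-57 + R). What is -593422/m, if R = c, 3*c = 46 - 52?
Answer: 10058/273 ≈ 36.842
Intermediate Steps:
c = -2 (c = (46 - 52)/3 = (⅓)*(-6) = -2)
R = -2
m = -16107 (m = 273*(-57 - 2) = 273*(-59) = -16107)
-593422/m = -593422/(-16107) = -593422*(-1/16107) = 10058/273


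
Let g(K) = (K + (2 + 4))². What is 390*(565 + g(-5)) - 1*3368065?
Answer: -3147325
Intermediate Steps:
g(K) = (6 + K)² (g(K) = (K + 6)² = (6 + K)²)
390*(565 + g(-5)) - 1*3368065 = 390*(565 + (6 - 5)²) - 1*3368065 = 390*(565 + 1²) - 3368065 = 390*(565 + 1) - 3368065 = 390*566 - 3368065 = 220740 - 3368065 = -3147325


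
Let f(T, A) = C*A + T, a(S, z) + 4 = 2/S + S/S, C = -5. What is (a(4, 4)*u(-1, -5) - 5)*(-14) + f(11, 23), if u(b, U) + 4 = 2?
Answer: -104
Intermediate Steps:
u(b, U) = -2 (u(b, U) = -4 + 2 = -2)
a(S, z) = -3 + 2/S (a(S, z) = -4 + (2/S + S/S) = -4 + (2/S + 1) = -4 + (1 + 2/S) = -3 + 2/S)
f(T, A) = T - 5*A (f(T, A) = -5*A + T = T - 5*A)
(a(4, 4)*u(-1, -5) - 5)*(-14) + f(11, 23) = ((-3 + 2/4)*(-2) - 5)*(-14) + (11 - 5*23) = ((-3 + 2*(¼))*(-2) - 5)*(-14) + (11 - 115) = ((-3 + ½)*(-2) - 5)*(-14) - 104 = (-5/2*(-2) - 5)*(-14) - 104 = (5 - 5)*(-14) - 104 = 0*(-14) - 104 = 0 - 104 = -104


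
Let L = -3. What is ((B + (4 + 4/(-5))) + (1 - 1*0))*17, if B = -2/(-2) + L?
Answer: 187/5 ≈ 37.400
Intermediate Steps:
B = -2 (B = -2/(-2) - 3 = -2*(-1/2) - 3 = 1 - 3 = -2)
((B + (4 + 4/(-5))) + (1 - 1*0))*17 = ((-2 + (4 + 4/(-5))) + (1 - 1*0))*17 = ((-2 + (4 + 4*(-1/5))) + (1 + 0))*17 = ((-2 + (4 - 4/5)) + 1)*17 = ((-2 + 16/5) + 1)*17 = (6/5 + 1)*17 = (11/5)*17 = 187/5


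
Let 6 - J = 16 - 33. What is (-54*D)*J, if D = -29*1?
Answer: 36018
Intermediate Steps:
D = -29
J = 23 (J = 6 - (16 - 33) = 6 - 1*(-17) = 6 + 17 = 23)
(-54*D)*J = -54*(-29)*23 = 1566*23 = 36018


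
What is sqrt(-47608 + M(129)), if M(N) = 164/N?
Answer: 14*I*sqrt(4041957)/129 ≈ 218.19*I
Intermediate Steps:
sqrt(-47608 + M(129)) = sqrt(-47608 + 164/129) = sqrt(-6141268/129) = 14*I*sqrt(4041957)/129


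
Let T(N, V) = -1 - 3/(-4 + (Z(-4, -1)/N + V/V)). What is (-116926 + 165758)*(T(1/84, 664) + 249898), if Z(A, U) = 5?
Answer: 1696212823424/139 ≈ 1.2203e+10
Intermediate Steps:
T(N, V) = -1 - 3/(-3 + 5/N) (T(N, V) = -1 - 3/(-4 + (5/N + V/V)) = -1 - 3/(-4 + (5/N + 1)) = -1 - 3/(-4 + (1 + 5/N)) = -1 - 3/(-3 + 5/N))
(-116926 + 165758)*(T(1/84, 664) + 249898) = (-116926 + 165758)*(5/(-5 + 3/84) + 249898) = 48832*(5/(-5 + 3*(1/84)) + 249898) = 48832*(5/(-5 + 1/28) + 249898) = 48832*(5/(-139/28) + 249898) = 48832*(5*(-28/139) + 249898) = 48832*(-140/139 + 249898) = 48832*(34735682/139) = 1696212823424/139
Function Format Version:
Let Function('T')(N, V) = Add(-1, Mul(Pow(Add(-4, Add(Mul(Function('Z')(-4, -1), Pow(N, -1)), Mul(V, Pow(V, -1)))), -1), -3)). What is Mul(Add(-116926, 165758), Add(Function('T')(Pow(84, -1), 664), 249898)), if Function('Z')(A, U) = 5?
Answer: Rational(1696212823424, 139) ≈ 1.2203e+10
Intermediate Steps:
Function('T')(N, V) = Add(-1, Mul(-3, Pow(Add(-3, Mul(5, Pow(N, -1))), -1))) (Function('T')(N, V) = Add(-1, Mul(Pow(Add(-4, Add(Mul(5, Pow(N, -1)), Mul(V, Pow(V, -1)))), -1), -3)) = Add(-1, Mul(Pow(Add(-4, Add(Mul(5, Pow(N, -1)), 1)), -1), -3)) = Add(-1, Mul(Pow(Add(-4, Add(1, Mul(5, Pow(N, -1)))), -1), -3)) = Add(-1, Mul(Pow(Add(-3, Mul(5, Pow(N, -1))), -1), -3)) = Add(-1, Mul(-3, Pow(Add(-3, Mul(5, Pow(N, -1))), -1))))
Mul(Add(-116926, 165758), Add(Function('T')(Pow(84, -1), 664), 249898)) = Mul(Add(-116926, 165758), Add(Mul(5, Pow(Add(-5, Mul(3, Pow(84, -1))), -1)), 249898)) = Mul(48832, Add(Mul(5, Pow(Add(-5, Mul(3, Rational(1, 84))), -1)), 249898)) = Mul(48832, Add(Mul(5, Pow(Add(-5, Rational(1, 28)), -1)), 249898)) = Mul(48832, Add(Mul(5, Pow(Rational(-139, 28), -1)), 249898)) = Mul(48832, Add(Mul(5, Rational(-28, 139)), 249898)) = Mul(48832, Add(Rational(-140, 139), 249898)) = Mul(48832, Rational(34735682, 139)) = Rational(1696212823424, 139)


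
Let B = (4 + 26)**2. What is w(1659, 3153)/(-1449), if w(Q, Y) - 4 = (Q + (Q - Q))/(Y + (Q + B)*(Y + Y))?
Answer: -21520829/7795719981 ≈ -0.0027606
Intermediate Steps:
B = 900 (B = 30**2 = 900)
w(Q, Y) = 4 + Q/(Y + 2*Y*(900 + Q)) (w(Q, Y) = 4 + (Q + (Q - Q))/(Y + (Q + 900)*(Y + Y)) = 4 + (Q + 0)/(Y + (900 + Q)*(2*Y)) = 4 + Q/(Y + 2*Y*(900 + Q)))
w(1659, 3153)/(-1449) = ((1659 + 7204*3153 + 8*1659*3153)/(3153*(1801 + 2*1659)))/(-1449) = ((1659 + 22714212 + 41846616)/(3153*(1801 + 3318)))*(-1/1449) = ((1/3153)*64562487/5119)*(-1/1449) = ((1/3153)*(1/5119)*64562487)*(-1/1449) = (21520829/5380069)*(-1/1449) = -21520829/7795719981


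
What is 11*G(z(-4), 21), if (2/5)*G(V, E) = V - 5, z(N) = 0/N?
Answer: -275/2 ≈ -137.50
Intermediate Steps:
z(N) = 0
G(V, E) = -25/2 + 5*V/2 (G(V, E) = 5*(V - 5)/2 = 5*(-5 + V)/2 = -25/2 + 5*V/2)
11*G(z(-4), 21) = 11*(-25/2 + (5/2)*0) = 11*(-25/2 + 0) = 11*(-25/2) = -275/2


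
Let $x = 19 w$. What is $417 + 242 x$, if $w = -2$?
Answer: $-8779$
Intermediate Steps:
$x = -38$ ($x = 19 \left(-2\right) = -38$)
$417 + 242 x = 417 + 242 \left(-38\right) = 417 - 9196 = -8779$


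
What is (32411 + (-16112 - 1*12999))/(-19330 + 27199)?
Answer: 1100/2623 ≈ 0.41937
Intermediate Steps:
(32411 + (-16112 - 1*12999))/(-19330 + 27199) = (32411 + (-16112 - 12999))/7869 = (32411 - 29111)*(1/7869) = 3300*(1/7869) = 1100/2623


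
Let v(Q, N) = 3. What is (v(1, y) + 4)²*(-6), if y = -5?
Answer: -294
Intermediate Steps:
(v(1, y) + 4)²*(-6) = (3 + 4)²*(-6) = 7²*(-6) = 49*(-6) = -294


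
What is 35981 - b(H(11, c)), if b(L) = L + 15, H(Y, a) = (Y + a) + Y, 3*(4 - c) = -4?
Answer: 107816/3 ≈ 35939.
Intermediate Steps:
c = 16/3 (c = 4 - ⅓*(-4) = 4 + 4/3 = 16/3 ≈ 5.3333)
H(Y, a) = a + 2*Y
b(L) = 15 + L
35981 - b(H(11, c)) = 35981 - (15 + (16/3 + 2*11)) = 35981 - (15 + (16/3 + 22)) = 35981 - (15 + 82/3) = 35981 - 1*127/3 = 35981 - 127/3 = 107816/3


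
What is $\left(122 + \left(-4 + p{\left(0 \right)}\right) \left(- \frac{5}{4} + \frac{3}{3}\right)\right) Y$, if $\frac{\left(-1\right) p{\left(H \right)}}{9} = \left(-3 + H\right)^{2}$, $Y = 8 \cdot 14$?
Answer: $16044$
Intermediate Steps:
$Y = 112$
$p{\left(H \right)} = - 9 \left(-3 + H\right)^{2}$
$\left(122 + \left(-4 + p{\left(0 \right)}\right) \left(- \frac{5}{4} + \frac{3}{3}\right)\right) Y = \left(122 + \left(-4 - 9 \left(-3 + 0\right)^{2}\right) \left(- \frac{5}{4} + \frac{3}{3}\right)\right) 112 = \left(122 + \left(-4 - 9 \left(-3\right)^{2}\right) \left(\left(-5\right) \frac{1}{4} + 3 \cdot \frac{1}{3}\right)\right) 112 = \left(122 + \left(-4 - 81\right) \left(- \frac{5}{4} + 1\right)\right) 112 = \left(122 + \left(-4 - 81\right) \left(- \frac{1}{4}\right)\right) 112 = \left(122 - - \frac{85}{4}\right) 112 = \left(122 + \frac{85}{4}\right) 112 = \frac{573}{4} \cdot 112 = 16044$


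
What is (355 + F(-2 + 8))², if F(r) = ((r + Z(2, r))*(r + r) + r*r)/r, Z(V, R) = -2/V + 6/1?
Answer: 146689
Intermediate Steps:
Z(V, R) = 6 - 2/V (Z(V, R) = -2/V + 6*1 = -2/V + 6 = 6 - 2/V)
F(r) = (r² + 2*r*(5 + r))/r (F(r) = ((r + (6 - 2/2))*(r + r) + r*r)/r = ((r + (6 - 2*½))*(2*r) + r²)/r = ((r + (6 - 1))*(2*r) + r²)/r = ((r + 5)*(2*r) + r²)/r = ((5 + r)*(2*r) + r²)/r = (2*r*(5 + r) + r²)/r = (r² + 2*r*(5 + r))/r)
(355 + F(-2 + 8))² = (355 + (10 + 3*(-2 + 8)))² = (355 + (10 + 3*6))² = (355 + (10 + 18))² = (355 + 28)² = 383² = 146689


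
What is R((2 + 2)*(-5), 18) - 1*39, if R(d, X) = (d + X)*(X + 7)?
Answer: -89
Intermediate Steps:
R(d, X) = (7 + X)*(X + d) (R(d, X) = (X + d)*(7 + X) = (7 + X)*(X + d))
R((2 + 2)*(-5), 18) - 1*39 = (18² + 7*18 + 7*((2 + 2)*(-5)) + 18*((2 + 2)*(-5))) - 1*39 = (324 + 126 + 7*(4*(-5)) + 18*(4*(-5))) - 39 = (324 + 126 + 7*(-20) + 18*(-20)) - 39 = (324 + 126 - 140 - 360) - 39 = -50 - 39 = -89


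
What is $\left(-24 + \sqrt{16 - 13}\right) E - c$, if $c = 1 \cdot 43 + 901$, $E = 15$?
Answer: $-1304 + 15 \sqrt{3} \approx -1278.0$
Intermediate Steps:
$c = 944$ ($c = 43 + 901 = 944$)
$\left(-24 + \sqrt{16 - 13}\right) E - c = \left(-24 + \sqrt{16 - 13}\right) 15 - 944 = \left(-24 + \sqrt{3}\right) 15 - 944 = \left(-360 + 15 \sqrt{3}\right) - 944 = -1304 + 15 \sqrt{3}$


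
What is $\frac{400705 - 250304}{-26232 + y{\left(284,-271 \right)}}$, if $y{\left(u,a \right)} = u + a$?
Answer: $- \frac{150401}{26219} \approx -5.7363$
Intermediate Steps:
$y{\left(u,a \right)} = a + u$
$\frac{400705 - 250304}{-26232 + y{\left(284,-271 \right)}} = \frac{400705 - 250304}{-26232 + \left(-271 + 284\right)} = \frac{400705 - 250304}{-26232 + 13} = \frac{400705 - 250304}{-26219} = 150401 \left(- \frac{1}{26219}\right) = - \frac{150401}{26219}$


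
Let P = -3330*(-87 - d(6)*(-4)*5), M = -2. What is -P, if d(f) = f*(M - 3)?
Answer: -2287710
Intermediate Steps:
d(f) = -5*f (d(f) = f*(-2 - 3) = f*(-5) = -5*f)
P = 2287710 (P = -3330*(-87 - -5*6*(-4)*5) = -3330*(-87 - (-30*(-4))*5) = -3330*(-87 - 120*5) = -3330*(-87 - 1*600) = -3330*(-87 - 600) = -3330*(-687) = 2287710)
-P = -1*2287710 = -2287710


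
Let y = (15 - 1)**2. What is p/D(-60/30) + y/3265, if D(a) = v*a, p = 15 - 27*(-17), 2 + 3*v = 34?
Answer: -2315143/104480 ≈ -22.159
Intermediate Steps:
v = 32/3 (v = -2/3 + (1/3)*34 = -2/3 + 34/3 = 32/3 ≈ 10.667)
y = 196 (y = 14**2 = 196)
p = 474 (p = 15 + 459 = 474)
D(a) = 32*a/3
p/D(-60/30) + y/3265 = 474/((32*(-60/30)/3)) + 196/3265 = 474/((32*(-60*1/30)/3)) + 196*(1/3265) = 474/(((32/3)*(-2))) + 196/3265 = 474/(-64/3) + 196/3265 = 474*(-3/64) + 196/3265 = -711/32 + 196/3265 = -2315143/104480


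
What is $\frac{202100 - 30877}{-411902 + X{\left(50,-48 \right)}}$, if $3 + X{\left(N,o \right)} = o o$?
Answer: $- \frac{171223}{409601} \approx -0.41802$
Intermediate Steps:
$X{\left(N,o \right)} = -3 + o^{2}$ ($X{\left(N,o \right)} = -3 + o o = -3 + o^{2}$)
$\frac{202100 - 30877}{-411902 + X{\left(50,-48 \right)}} = \frac{202100 - 30877}{-411902 - \left(3 - \left(-48\right)^{2}\right)} = \frac{202100 - 30877}{-411902 + \left(-3 + 2304\right)} = \frac{202100 - 30877}{-411902 + 2301} = \frac{171223}{-409601} = 171223 \left(- \frac{1}{409601}\right) = - \frac{171223}{409601}$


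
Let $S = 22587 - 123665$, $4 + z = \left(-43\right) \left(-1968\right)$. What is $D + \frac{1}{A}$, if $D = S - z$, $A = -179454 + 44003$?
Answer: $- \frac{25152979799}{135451} \approx -1.857 \cdot 10^{5}$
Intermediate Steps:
$A = -135451$
$z = 84620$ ($z = -4 - -84624 = -4 + 84624 = 84620$)
$S = -101078$
$D = -185698$ ($D = -101078 - 84620 = -185698$)
$D + \frac{1}{A} = -185698 + \frac{1}{-135451} = -185698 - \frac{1}{135451} = - \frac{25152979799}{135451}$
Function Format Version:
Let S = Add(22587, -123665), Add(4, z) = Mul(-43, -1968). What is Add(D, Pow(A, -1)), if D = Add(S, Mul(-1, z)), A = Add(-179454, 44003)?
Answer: Rational(-25152979799, 135451) ≈ -1.8570e+5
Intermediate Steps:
A = -135451
z = 84620 (z = Add(-4, Mul(-43, -1968)) = Add(-4, 84624) = 84620)
S = -101078
D = -185698 (D = Add(-101078, Mul(-1, 84620)) = Add(-101078, -84620) = -185698)
Add(D, Pow(A, -1)) = Add(-185698, Pow(-135451, -1)) = Add(-185698, Rational(-1, 135451)) = Rational(-25152979799, 135451)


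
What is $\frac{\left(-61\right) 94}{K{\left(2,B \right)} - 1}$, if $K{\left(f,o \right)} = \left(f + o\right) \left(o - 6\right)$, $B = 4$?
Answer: $\frac{5734}{13} \approx 441.08$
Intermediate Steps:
$K{\left(f,o \right)} = \left(-6 + o\right) \left(f + o\right)$ ($K{\left(f,o \right)} = \left(f + o\right) \left(-6 + o\right) = \left(-6 + o\right) \left(f + o\right)$)
$\frac{\left(-61\right) 94}{K{\left(2,B \right)} - 1} = \frac{\left(-61\right) 94}{\left(4^{2} - 12 - 24 + 2 \cdot 4\right) - 1} = - \frac{5734}{\left(16 - 12 - 24 + 8\right) - 1} = - \frac{5734}{-12 - 1} = - \frac{5734}{-13} = \left(-5734\right) \left(- \frac{1}{13}\right) = \frac{5734}{13}$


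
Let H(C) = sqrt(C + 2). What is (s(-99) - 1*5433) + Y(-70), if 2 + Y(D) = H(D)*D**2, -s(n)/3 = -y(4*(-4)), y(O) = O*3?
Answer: -5579 + 9800*I*sqrt(17) ≈ -5579.0 + 40406.0*I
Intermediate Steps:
H(C) = sqrt(2 + C)
y(O) = 3*O
s(n) = -144 (s(n) = -(-3)*3*(4*(-4)) = -(-3)*3*(-16) = -(-3)*(-48) = -3*48 = -144)
Y(D) = -2 + D**2*sqrt(2 + D) (Y(D) = -2 + sqrt(2 + D)*D**2 = -2 + D**2*sqrt(2 + D))
(s(-99) - 1*5433) + Y(-70) = (-144 - 1*5433) + (-2 + (-70)**2*sqrt(2 - 70)) = (-144 - 5433) + (-2 + 4900*sqrt(-68)) = -5577 + (-2 + 4900*(2*I*sqrt(17))) = -5577 + (-2 + 9800*I*sqrt(17)) = -5579 + 9800*I*sqrt(17)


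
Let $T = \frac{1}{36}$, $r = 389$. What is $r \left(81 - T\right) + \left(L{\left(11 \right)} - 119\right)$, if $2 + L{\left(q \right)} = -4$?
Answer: $\frac{1129435}{36} \approx 31373.0$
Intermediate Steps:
$T = \frac{1}{36} \approx 0.027778$
$L{\left(q \right)} = -6$ ($L{\left(q \right)} = -2 - 4 = -6$)
$r \left(81 - T\right) + \left(L{\left(11 \right)} - 119\right) = 389 \left(81 - \frac{1}{36}\right) - 125 = 389 \cdot \frac{2915}{36} - 125 = \frac{1133935}{36} - 125 = \frac{1129435}{36}$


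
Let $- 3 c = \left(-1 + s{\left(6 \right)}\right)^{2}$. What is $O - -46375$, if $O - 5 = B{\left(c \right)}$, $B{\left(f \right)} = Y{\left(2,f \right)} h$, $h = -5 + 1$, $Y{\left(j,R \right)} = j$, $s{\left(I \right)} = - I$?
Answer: $46372$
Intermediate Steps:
$c = - \frac{49}{3}$ ($c = - \frac{\left(-1 - 6\right)^{2}}{3} = - \frac{\left(-7\right)^{2}}{3} = \left(- \frac{1}{3}\right) 49 = - \frac{49}{3} \approx -16.333$)
$h = -4$
$B{\left(f \right)} = -8$ ($B{\left(f \right)} = 2 \left(-4\right) = -8$)
$O = -3$ ($O = 5 - 8 = -3$)
$O - -46375 = -3 - -46375 = -3 + 46375 = 46372$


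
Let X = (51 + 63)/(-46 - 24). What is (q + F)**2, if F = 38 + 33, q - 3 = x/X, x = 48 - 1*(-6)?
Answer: 602176/361 ≈ 1668.1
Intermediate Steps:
X = -57/35 (X = 114/(-70) = 114*(-1/70) = -57/35 ≈ -1.6286)
x = 54 (x = 48 + 6 = 54)
q = -573/19 (q = 3 + 54/(-57/35) = 3 + 54*(-35/57) = 3 - 630/19 = -573/19 ≈ -30.158)
F = 71
(q + F)**2 = (-573/19 + 71)**2 = (776/19)**2 = 602176/361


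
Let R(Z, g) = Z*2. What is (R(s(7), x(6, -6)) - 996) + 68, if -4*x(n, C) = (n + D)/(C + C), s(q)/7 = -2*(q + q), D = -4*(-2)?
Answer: -1320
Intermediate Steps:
D = 8
s(q) = -28*q (s(q) = 7*(-2*(q + q)) = 7*(-4*q) = -28*q)
x(n, C) = -(8 + n)/(8*C) (x(n, C) = -(n + 8)/(4*(C + C)) = -(8 + n)/(4*(2*C)) = -(8 + n)*1/(2*C)/4 = -(8 + n)/(8*C))
R(Z, g) = 2*Z
(R(s(7), x(6, -6)) - 996) + 68 = (2*(-28*7) - 996) + 68 = (2*(-196) - 996) + 68 = (-392 - 996) + 68 = -1388 + 68 = -1320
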